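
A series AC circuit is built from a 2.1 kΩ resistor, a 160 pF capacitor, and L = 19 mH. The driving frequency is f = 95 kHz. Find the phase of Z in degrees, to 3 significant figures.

22.5°

ω = 2πf = 596900 rad/s
X_L = ωL = 11300 Ω
X_C = 1/(ωC) = 10500 Ω
Net reactance X = X_L − X_C = 870 Ω
Z = 2100 + j870 Ω
|Z| = √(2100² + 870²) = 2270 Ω
∠Z = arctan(870/2100) = 22.5°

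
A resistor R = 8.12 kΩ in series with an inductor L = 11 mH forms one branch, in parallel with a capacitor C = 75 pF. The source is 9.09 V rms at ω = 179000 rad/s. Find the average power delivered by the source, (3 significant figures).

9.61 mW

X_L = ωL = 1970 Ω
X_C = 1/(ωC) = 74500 Ω
Branch 1 (R+jX_L): Z₁ = 8120 + j1970 Ω, |Z₁| = 8360 Ω
Branch 2 (−jX_C): Z₂ = −j74500 Ω
Parallel: Z = Z₁Z₂/(Z₁+Z₂), |Z| = 8530 Ω, ∠Z = 7.24°
I = V/|Z| = 1.07 mA
P = VI cos φ = 9.09 × 0.00107 × cos(7.24°) = 9.61 mW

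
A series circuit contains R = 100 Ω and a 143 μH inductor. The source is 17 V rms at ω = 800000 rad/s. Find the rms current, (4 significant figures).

111.9 mA

X_L = ωL = 114.4 Ω
Z = 100.0 + j114.4 Ω
|Z| = √(100.0² + 114.4²) = 151.9 Ω
I = V/|Z| = 17/151.9 = 111.9 mA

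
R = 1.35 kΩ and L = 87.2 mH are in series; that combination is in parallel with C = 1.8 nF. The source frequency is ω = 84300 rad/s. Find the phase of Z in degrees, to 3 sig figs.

-39.8°

X_L = ωL = 7350 Ω
X_C = 1/(ωC) = 6590 Ω
Branch 1 (R+jX_L): Z₁ = 1350 + j7350 Ω, |Z₁| = 7470 Ω
Branch 2 (−jX_C): Z₂ = −j6590 Ω
Parallel: Z = Z₁Z₂/(Z₁+Z₂), |Z| = 31800 Ω, ∠Z = -39.8°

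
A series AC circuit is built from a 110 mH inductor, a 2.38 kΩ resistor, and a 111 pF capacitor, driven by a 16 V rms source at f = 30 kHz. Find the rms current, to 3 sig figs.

ω = 2πf = 188500 rad/s
X_L = ωL = 20700 Ω
X_C = 1/(ωC) = 47800 Ω
Net reactance X = X_L − X_C = -27100 Ω
Z = 2380 − j27100 Ω
|Z| = √(2380² + 27100²) = 27200 Ω
I = V/|Z| = 16/27200 = 589 μA

589 μA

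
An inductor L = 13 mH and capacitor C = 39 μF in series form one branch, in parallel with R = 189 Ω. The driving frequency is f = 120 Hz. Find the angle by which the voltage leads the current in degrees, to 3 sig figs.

ω = 2πf = 754.0 rad/s
X_L = ωL = 9.80 Ω
X_C = 1/(ωC) = 34.0 Ω
Branch 1: Z₁ = R = 189 Ω
Branch 2 (series LC): Z₂ = j(X_L − X_C) = −j24.2 Ω
Parallel: Z = Z₁Z₂/(Z₁+Z₂), |Z| = 24.0 Ω, ∠Z = -82.7°

-82.7°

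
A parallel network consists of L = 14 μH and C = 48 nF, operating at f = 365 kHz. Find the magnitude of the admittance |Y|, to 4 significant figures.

ω = 2πf = 2.293e+06 rad/s
X_L = ωL = 32.11 Ω
X_C = 1/(ωC) = 9.084 Ω
Parallel: admittances add. Y = 1/(jωL) + jωC
Y = (0 + j0.07894) S
|Y| = 0.07894 S → |Z| = 1/|Y| = 12.67 Ω, ∠Z = −∠Y = -90.00°

78.94 mS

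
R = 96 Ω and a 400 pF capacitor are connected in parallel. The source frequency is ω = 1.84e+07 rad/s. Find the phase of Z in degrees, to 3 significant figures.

X_C = 1/(ωC) = 136 Ω
Parallel: admittances add. Y = 1/R + jωC
Y = (0.0104 + j0.00736) S
|Y| = 0.0128 S → |Z| = 1/|Y| = 78.4 Ω, ∠Z = −∠Y = -35.2°

-35.2°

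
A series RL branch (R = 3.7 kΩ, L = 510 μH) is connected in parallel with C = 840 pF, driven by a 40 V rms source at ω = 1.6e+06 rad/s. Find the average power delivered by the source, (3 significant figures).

X_L = ωL = 816 Ω
X_C = 1/(ωC) = 744 Ω
Branch 1 (R+jX_L): Z₁ = 3700 + j816 Ω, |Z₁| = 3790 Ω
Branch 2 (−jX_C): Z₂ = −j744 Ω
Parallel: Z = Z₁Z₂/(Z₁+Z₂), |Z| = 762 Ω, ∠Z = -78.7°
I = V/|Z| = 52.5 mA
P = VI cos φ = 40 × 0.0525 × cos(-78.7°) = 412 mW

412 mW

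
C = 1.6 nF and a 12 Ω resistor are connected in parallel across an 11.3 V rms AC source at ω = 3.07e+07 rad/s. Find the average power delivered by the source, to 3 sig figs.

X_C = 1/(ωC) = 20.4 Ω
Parallel: admittances add. Y = 1/R + jωC
Y = (0.0833 + j0.0491) S
|Y| = 0.0967 S → |Z| = 1/|Y| = 10.3 Ω, ∠Z = −∠Y = -30.5°
I = V/|Z| = 1.09 A
P = VI cos φ = 11.3 × 1.09 × cos(-30.5°) = 10.6 W

10.6 W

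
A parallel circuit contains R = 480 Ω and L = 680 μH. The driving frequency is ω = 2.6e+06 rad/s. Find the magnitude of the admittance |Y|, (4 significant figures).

X_L = ωL = 1768 Ω
Parallel: admittances add. Y = 1/R + 1/(jωL)
Y = (0.002083 − j0.0005656) S
|Y| = 0.002159 S → |Z| = 1/|Y| = 463.2 Ω, ∠Z = −∠Y = 15.19°

2.159 mS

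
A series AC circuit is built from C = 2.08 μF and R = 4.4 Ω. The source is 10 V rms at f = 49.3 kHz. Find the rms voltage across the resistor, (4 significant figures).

9.430 V

ω = 2πf = 309800 rad/s
X_C = 1/(ωC) = 1.552 Ω
Z = 4.400 − j1.552 Ω
|Z| = √(4.400² + 1.552²) = 4.666 Ω
I = V/|Z| = 2.143 A
V_R = I·|Z_R| = 2.143 × 4.400 = 9.430 V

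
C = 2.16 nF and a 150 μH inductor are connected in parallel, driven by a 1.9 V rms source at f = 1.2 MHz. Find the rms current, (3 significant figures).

ω = 2πf = 7.54e+06 rad/s
X_L = ωL = 1130 Ω
X_C = 1/(ωC) = 61.4 Ω
Parallel: admittances add. Y = 1/(jωL) + jωC
Y = (0 + j0.0154) S
|Y| = 0.0154 S → |Z| = 1/|Y| = 64.9 Ω, ∠Z = −∠Y = -90.0°
I = V/|Z| = 1.9/64.9 = 29.3 mA

29.3 mA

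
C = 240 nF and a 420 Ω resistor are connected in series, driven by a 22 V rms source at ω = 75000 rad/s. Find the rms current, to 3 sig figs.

51.9 mA

X_C = 1/(ωC) = 55.6 Ω
Z = 420 − j55.6 Ω
|Z| = √(420² + 55.6²) = 424 Ω
I = V/|Z| = 22/424 = 51.9 mA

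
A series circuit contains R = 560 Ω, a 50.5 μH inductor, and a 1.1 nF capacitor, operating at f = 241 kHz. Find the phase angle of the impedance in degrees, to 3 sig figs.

-43.1°

ω = 2πf = 1.514e+06 rad/s
X_L = ωL = 76.5 Ω
X_C = 1/(ωC) = 600 Ω
Net reactance X = X_L − X_C = -524 Ω
Z = 560 − j524 Ω
|Z| = √(560² + 524²) = 767 Ω
∠Z = arctan(-524/560) = -43.1°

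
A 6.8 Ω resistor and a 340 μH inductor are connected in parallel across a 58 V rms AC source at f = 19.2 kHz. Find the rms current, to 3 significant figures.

ω = 2πf = 120600 rad/s
X_L = ωL = 41.0 Ω
Parallel: admittances add. Y = 1/R + 1/(jωL)
Y = (0.147 − j0.0244) S
|Y| = 0.149 S → |Z| = 1/|Y| = 6.71 Ω, ∠Z = −∠Y = 9.41°
I = V/|Z| = 58/6.71 = 8.65 A

8.65 A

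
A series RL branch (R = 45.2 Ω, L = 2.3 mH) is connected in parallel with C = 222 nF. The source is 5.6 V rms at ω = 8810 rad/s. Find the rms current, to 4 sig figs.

109.0 mA

X_L = ωL = 20.26 Ω
X_C = 1/(ωC) = 511.3 Ω
Branch 1 (R+jX_L): Z₁ = 45.20 + j20.26 Ω, |Z₁| = 49.53 Ω
Branch 2 (−jX_C): Z₂ = −j511.3 Ω
Parallel: Z = Z₁Z₂/(Z₁+Z₂), |Z| = 51.36 Ω, ∠Z = 18.89°
I = V/|Z| = 5.6/51.36 = 109.0 mA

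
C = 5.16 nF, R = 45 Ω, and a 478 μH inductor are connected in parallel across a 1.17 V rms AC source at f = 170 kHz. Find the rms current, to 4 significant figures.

26.33 mA

ω = 2πf = 1.068e+06 rad/s
X_L = ωL = 510.6 Ω
X_C = 1/(ωC) = 181.4 Ω
Parallel: admittances add. Y = 1/R + 1/(jωL) + jωC
Y = (0.02222 + j0.003553) S
|Y| = 0.02250 S → |Z| = 1/|Y| = 44.44 Ω, ∠Z = −∠Y = -9.084°
I = V/|Z| = 1.17/44.44 = 26.33 mA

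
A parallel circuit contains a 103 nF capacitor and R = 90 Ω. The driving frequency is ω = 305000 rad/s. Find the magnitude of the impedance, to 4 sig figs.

X_C = 1/(ωC) = 31.83 Ω
Parallel: admittances add. Y = 1/R + jωC
Y = (0.01111 + j0.03141) S
|Y| = 0.03332 S → |Z| = 1/|Y| = 30.01 Ω, ∠Z = −∠Y = -70.52°

30.01 Ω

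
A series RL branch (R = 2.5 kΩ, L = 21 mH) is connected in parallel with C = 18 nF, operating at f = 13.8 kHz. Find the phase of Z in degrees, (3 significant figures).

ω = 2πf = 86710 rad/s
X_L = ωL = 1820 Ω
X_C = 1/(ωC) = 641 Ω
Branch 1 (R+jX_L): Z₁ = 2500 + j1820 Ω, |Z₁| = 3090 Ω
Branch 2 (−jX_C): Z₂ = −j641 Ω
Parallel: Z = Z₁Z₂/(Z₁+Z₂), |Z| = 717 Ω, ∠Z = -79.2°

-79.2°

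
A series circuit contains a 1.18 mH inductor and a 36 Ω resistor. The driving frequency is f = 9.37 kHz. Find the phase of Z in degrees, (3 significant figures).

ω = 2πf = 58870 rad/s
X_L = ωL = 69.5 Ω
Z = 36.0 + j69.5 Ω
|Z| = √(36.0² + 69.5²) = 78.2 Ω
∠Z = arctan(69.5/36.0) = 62.6°

62.6°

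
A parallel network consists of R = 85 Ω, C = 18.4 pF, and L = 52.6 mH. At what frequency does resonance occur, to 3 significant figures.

ω₀ = 1/√(LC) = 1/√(0.0526 × 1.84e-11) = 1.016e+06 rad/s
f₀ = ω₀/(2π) = 162 kHz

162 kHz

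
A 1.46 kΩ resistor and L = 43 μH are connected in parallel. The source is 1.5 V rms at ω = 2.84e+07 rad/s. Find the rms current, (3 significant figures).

1.60 mA

X_L = ωL = 1220 Ω
Parallel: admittances add. Y = 1/R + 1/(jωL)
Y = (0.000685 − j0.000819) S
|Y| = 0.00107 S → |Z| = 1/|Y| = 937 Ω, ∠Z = −∠Y = 50.1°
I = V/|Z| = 1.5/937 = 1.60 mA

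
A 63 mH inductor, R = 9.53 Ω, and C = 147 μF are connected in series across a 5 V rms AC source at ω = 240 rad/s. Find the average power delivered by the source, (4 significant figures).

X_L = ωL = 15.12 Ω
X_C = 1/(ωC) = 28.34 Ω
Net reactance X = X_L − X_C = -13.22 Ω
Z = 9.530 − j13.22 Ω
|Z| = √(9.530² + 13.22²) = 16.30 Ω
∠Z = arctan(-13.22/9.530) = -54.22°
I = V/|Z| = 306.7 mA
P = VI cos φ = 5 × 0.3067 × cos(-54.22°) = 896.6 mW

896.6 mW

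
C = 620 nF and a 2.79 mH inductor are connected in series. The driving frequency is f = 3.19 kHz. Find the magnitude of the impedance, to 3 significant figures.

24.5 Ω

ω = 2πf = 20040 rad/s
X_L = ωL = 55.9 Ω
X_C = 1/(ωC) = 80.5 Ω
Net reactance X = X_L − X_C = -24.5 Ω
Z = − j24.5 Ω
|Z| = √(0² + 24.5²) = 24.5 Ω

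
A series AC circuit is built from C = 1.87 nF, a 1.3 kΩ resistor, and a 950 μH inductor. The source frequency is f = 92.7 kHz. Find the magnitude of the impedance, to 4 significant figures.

1350 Ω

ω = 2πf = 582500 rad/s
X_L = ωL = 553.3 Ω
X_C = 1/(ωC) = 918.1 Ω
Net reactance X = X_L − X_C = -364.8 Ω
Z = 1300 − j364.8 Ω
|Z| = √(1300² + 364.8²) = 1350 Ω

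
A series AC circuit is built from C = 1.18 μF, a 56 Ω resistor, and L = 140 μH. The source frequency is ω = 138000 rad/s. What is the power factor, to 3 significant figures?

0.973

X_L = ωL = 19.3 Ω
X_C = 1/(ωC) = 6.14 Ω
Net reactance X = X_L − X_C = 13.2 Ω
Z = 56.0 + j13.2 Ω
|Z| = √(56.0² + 13.2²) = 57.5 Ω
∠Z = arctan(13.2/56.0) = 13.2°
cos φ = cos(13.2°) = 0.973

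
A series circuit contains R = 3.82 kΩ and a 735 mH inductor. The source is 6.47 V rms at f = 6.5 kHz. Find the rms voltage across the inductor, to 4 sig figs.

ω = 2πf = 40840 rad/s
X_L = ωL = 30020 Ω
Z = 3820 + j30020 Ω
|Z| = √(3820² + 30020²) = 30260 Ω
I = V/|Z| = 213.8 μA
V_L = I·|Z_L| = 0.0002138 × 30020 = 6.418 V

6.418 V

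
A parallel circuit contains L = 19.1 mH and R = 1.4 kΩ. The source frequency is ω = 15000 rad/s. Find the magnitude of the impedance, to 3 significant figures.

281 Ω

X_L = ωL = 286 Ω
Parallel: admittances add. Y = 1/R + 1/(jωL)
Y = (0.000714 − j0.00349) S
|Y| = 0.00356 S → |Z| = 1/|Y| = 281 Ω, ∠Z = −∠Y = 78.4°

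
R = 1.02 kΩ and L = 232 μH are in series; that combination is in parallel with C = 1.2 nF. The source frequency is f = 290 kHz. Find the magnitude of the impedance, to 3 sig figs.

495 Ω

ω = 2πf = 1.822e+06 rad/s
X_L = ωL = 423 Ω
X_C = 1/(ωC) = 457 Ω
Branch 1 (R+jX_L): Z₁ = 1020 + j423 Ω, |Z₁| = 1100 Ω
Branch 2 (−jX_C): Z₂ = −j457 Ω
Parallel: Z = Z₁Z₂/(Z₁+Z₂), |Z| = 495 Ω, ∠Z = -65.5°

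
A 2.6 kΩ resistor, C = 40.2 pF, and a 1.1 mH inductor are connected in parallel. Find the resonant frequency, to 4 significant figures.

756.9 kHz

ω₀ = 1/√(LC) = 1/√(0.0011 × 4.02e-11) = 4.755e+06 rad/s
f₀ = ω₀/(2π) = 756.9 kHz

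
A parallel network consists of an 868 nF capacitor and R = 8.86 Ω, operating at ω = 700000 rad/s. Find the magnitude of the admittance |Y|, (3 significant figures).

X_C = 1/(ωC) = 1.65 Ω
Parallel: admittances add. Y = 1/R + jωC
Y = (0.113 + j0.608) S
|Y| = 0.618 S → |Z| = 1/|Y| = 1.62 Ω, ∠Z = −∠Y = -79.5°

618 mS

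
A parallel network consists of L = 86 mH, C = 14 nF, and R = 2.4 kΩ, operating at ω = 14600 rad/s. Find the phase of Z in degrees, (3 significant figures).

X_L = ωL = 1260 Ω
X_C = 1/(ωC) = 4890 Ω
Parallel: admittances add. Y = 1/R + 1/(jωL) + jωC
Y = (0.000417 − j0.000592) S
|Y| = 0.000724 S → |Z| = 1/|Y| = 1380 Ω, ∠Z = −∠Y = 54.9°

54.9°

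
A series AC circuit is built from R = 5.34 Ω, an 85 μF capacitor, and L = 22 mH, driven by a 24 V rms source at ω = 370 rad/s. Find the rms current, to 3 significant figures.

X_L = ωL = 8.14 Ω
X_C = 1/(ωC) = 31.8 Ω
Net reactance X = X_L − X_C = -23.7 Ω
Z = 5.34 − j23.7 Ω
|Z| = √(5.34² + 23.7²) = 24.3 Ω
I = V/|Z| = 24/24.3 = 990 mA

990 mA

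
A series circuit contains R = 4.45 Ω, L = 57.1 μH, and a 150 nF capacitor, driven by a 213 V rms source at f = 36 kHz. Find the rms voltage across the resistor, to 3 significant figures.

ω = 2πf = 226200 rad/s
X_L = ωL = 12.9 Ω
X_C = 1/(ωC) = 29.5 Ω
Net reactance X = X_L − X_C = -16.6 Ω
Z = 4.45 − j16.6 Ω
|Z| = √(4.45² + 16.6²) = 17.1 Ω
I = V/|Z| = 12.4 A
V_R = I·|Z_R| = 12.4 × 4.45 = 55.3 V

55.3 V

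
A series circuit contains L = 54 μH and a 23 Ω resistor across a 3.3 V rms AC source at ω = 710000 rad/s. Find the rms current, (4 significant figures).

X_L = ωL = 38.34 Ω
Z = 23.00 + j38.34 Ω
|Z| = √(23.00² + 38.34²) = 44.71 Ω
I = V/|Z| = 3.3/44.71 = 73.81 mA

73.81 mA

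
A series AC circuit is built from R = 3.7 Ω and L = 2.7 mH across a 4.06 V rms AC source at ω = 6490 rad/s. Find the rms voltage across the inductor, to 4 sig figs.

3.972 V

X_L = ωL = 17.52 Ω
Z = 3.700 + j17.52 Ω
|Z| = √(3.700² + 17.52²) = 17.91 Ω
I = V/|Z| = 226.7 mA
V_L = I·|Z_L| = 0.2267 × 17.52 = 3.972 V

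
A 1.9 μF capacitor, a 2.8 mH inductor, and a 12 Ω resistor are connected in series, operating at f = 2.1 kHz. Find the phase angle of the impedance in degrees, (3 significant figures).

-13.8°

ω = 2πf = 13190 rad/s
X_L = ωL = 36.9 Ω
X_C = 1/(ωC) = 39.9 Ω
Net reactance X = X_L − X_C = -2.94 Ω
Z = 12.0 − j2.94 Ω
|Z| = √(12.0² + 2.94²) = 12.4 Ω
∠Z = arctan(-2.94/12.0) = -13.8°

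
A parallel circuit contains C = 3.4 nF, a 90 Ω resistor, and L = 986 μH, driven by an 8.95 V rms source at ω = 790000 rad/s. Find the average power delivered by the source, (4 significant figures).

890.0 mW

X_L = ωL = 778.9 Ω
X_C = 1/(ωC) = 372.3 Ω
Parallel: admittances add. Y = 1/R + 1/(jωL) + jωC
Y = (0.01111 + j0.001402) S
|Y| = 0.01120 S → |Z| = 1/|Y| = 89.29 Ω, ∠Z = −∠Y = -7.193°
I = V/|Z| = 100.2 mA
P = VI cos φ = 8.95 × 0.1002 × cos(-7.193°) = 890.0 mW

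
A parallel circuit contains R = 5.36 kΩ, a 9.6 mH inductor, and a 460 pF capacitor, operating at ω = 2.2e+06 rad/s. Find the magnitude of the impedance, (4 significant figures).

1018 Ω

X_L = ωL = 21120 Ω
X_C = 1/(ωC) = 988.1 Ω
Parallel: admittances add. Y = 1/R + 1/(jωL) + jωC
Y = (0.0001866 + j0.0009647) S
|Y| = 0.0009825 S → |Z| = 1/|Y| = 1018 Ω, ∠Z = −∠Y = -79.05°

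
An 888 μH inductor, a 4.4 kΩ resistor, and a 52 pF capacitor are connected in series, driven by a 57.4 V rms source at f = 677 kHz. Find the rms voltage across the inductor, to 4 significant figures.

ω = 2πf = 4.254e+06 rad/s
X_L = ωL = 3777 Ω
X_C = 1/(ωC) = 4521 Ω
Net reactance X = X_L − X_C = -743.6 Ω
Z = 4400 − j743.6 Ω
|Z| = √(4400² + 743.6²) = 4462 Ω
I = V/|Z| = 12.86 mA
V_L = I·|Z_L| = 0.01286 × 3777 = 48.59 V

48.59 V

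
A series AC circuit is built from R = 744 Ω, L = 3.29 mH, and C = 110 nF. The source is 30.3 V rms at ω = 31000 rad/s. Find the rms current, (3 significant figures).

39.4 mA

X_L = ωL = 102 Ω
X_C = 1/(ωC) = 293 Ω
Net reactance X = X_L − X_C = -191 Ω
Z = 744 − j191 Ω
|Z| = √(744² + 191²) = 768 Ω
I = V/|Z| = 30.3/768 = 39.4 mA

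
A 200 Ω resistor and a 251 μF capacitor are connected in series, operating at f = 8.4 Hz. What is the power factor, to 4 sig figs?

ω = 2πf = 52.78 rad/s
X_C = 1/(ωC) = 75.49 Ω
Z = 200.0 − j75.49 Ω
|Z| = √(200.0² + 75.49²) = 213.8 Ω
∠Z = arctan(-75.49/200.0) = -20.68°
cos φ = cos(-20.68°) = 0.9356

0.9356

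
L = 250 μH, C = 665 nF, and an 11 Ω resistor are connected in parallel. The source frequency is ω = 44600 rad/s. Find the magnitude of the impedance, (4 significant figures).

X_L = ωL = 11.15 Ω
X_C = 1/(ωC) = 33.72 Ω
Parallel: admittances add. Y = 1/R + 1/(jωL) + jωC
Y = (0.09091 − j0.06003) S
|Y| = 0.1089 S → |Z| = 1/|Y| = 9.179 Ω, ∠Z = −∠Y = 33.44°

9.179 Ω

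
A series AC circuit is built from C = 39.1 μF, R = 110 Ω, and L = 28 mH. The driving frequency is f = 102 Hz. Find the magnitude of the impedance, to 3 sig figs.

ω = 2πf = 640.9 rad/s
X_L = ωL = 17.9 Ω
X_C = 1/(ωC) = 39.9 Ω
Net reactance X = X_L − X_C = -22.0 Ω
Z = 110 − j22.0 Ω
|Z| = √(110² + 22.0²) = 112 Ω

112 Ω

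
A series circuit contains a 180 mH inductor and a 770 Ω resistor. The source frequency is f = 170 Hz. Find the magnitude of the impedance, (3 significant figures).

ω = 2πf = 1068 rad/s
X_L = ωL = 192 Ω
Z = 770 + j192 Ω
|Z| = √(770² + 192²) = 794 Ω

794 Ω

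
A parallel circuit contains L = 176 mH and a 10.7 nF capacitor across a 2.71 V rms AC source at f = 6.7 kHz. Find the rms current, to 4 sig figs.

854.9 μA

ω = 2πf = 42100 rad/s
X_L = ωL = 7409 Ω
X_C = 1/(ωC) = 2220 Ω
Parallel: admittances add. Y = 1/(jωL) + jωC
Y = (0 + j0.0003155) S
|Y| = 0.0003155 S → |Z| = 1/|Y| = 3170 Ω, ∠Z = −∠Y = -90.00°
I = V/|Z| = 2.71/3170 = 854.9 μA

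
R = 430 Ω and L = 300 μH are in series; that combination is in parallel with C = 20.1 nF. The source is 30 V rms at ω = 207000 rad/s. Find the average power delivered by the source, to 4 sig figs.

X_L = ωL = 62.10 Ω
X_C = 1/(ωC) = 240.3 Ω
Branch 1 (R+jX_L): Z₁ = 430.0 + j62.10 Ω, |Z₁| = 434.5 Ω
Branch 2 (−jX_C): Z₂ = −j240.3 Ω
Parallel: Z = Z₁Z₂/(Z₁+Z₂), |Z| = 224.3 Ω, ∠Z = -59.27°
I = V/|Z| = 133.7 mA
P = VI cos φ = 30 × 0.1337 × cos(-59.27°) = 2.050 W

2.050 W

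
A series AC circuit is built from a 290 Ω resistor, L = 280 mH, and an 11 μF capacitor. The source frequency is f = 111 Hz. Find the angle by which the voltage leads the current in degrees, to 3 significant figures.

ω = 2πf = 697.4 rad/s
X_L = ωL = 195 Ω
X_C = 1/(ωC) = 130 Ω
Net reactance X = X_L − X_C = 64.9 Ω
Z = 290 + j64.9 Ω
|Z| = √(290² + 64.9²) = 297 Ω
∠Z = arctan(64.9/290) = 12.6°

12.6°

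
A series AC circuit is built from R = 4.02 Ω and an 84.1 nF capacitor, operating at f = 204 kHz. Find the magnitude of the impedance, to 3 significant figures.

ω = 2πf = 1.282e+06 rad/s
X_C = 1/(ωC) = 9.28 Ω
Z = 4.02 − j9.28 Ω
|Z| = √(4.02² + 9.28²) = 10.1 Ω

10.1 Ω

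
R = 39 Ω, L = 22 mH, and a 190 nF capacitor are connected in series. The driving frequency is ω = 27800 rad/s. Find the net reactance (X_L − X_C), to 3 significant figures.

X_L = ωL = 612 Ω
X_C = 1/(ωC) = 189 Ω
X = 612 − 189 = 422 Ω

422 Ω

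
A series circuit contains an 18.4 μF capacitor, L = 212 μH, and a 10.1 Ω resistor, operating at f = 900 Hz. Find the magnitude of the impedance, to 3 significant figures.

13.1 Ω

ω = 2πf = 5655 rad/s
X_L = ωL = 1.20 Ω
X_C = 1/(ωC) = 9.61 Ω
Net reactance X = X_L − X_C = -8.41 Ω
Z = 10.1 − j8.41 Ω
|Z| = √(10.1² + 8.41²) = 13.1 Ω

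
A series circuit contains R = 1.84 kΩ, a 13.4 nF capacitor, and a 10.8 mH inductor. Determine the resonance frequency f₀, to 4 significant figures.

13.23 kHz

ω₀ = 1/√(LC) = 1/√(0.0108 × 1.34e-08) = 83130 rad/s
f₀ = ω₀/(2π) = 13.23 kHz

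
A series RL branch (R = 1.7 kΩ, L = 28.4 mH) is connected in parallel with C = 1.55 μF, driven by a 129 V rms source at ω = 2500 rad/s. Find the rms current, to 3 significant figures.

502 mA

X_L = ωL = 71.0 Ω
X_C = 1/(ωC) = 258 Ω
Branch 1 (R+jX_L): Z₁ = 1700 + j71.0 Ω, |Z₁| = 1700 Ω
Branch 2 (−jX_C): Z₂ = −j258 Ω
Parallel: Z = Z₁Z₂/(Z₁+Z₂), |Z| = 257 Ω, ∠Z = -81.3°
I = V/|Z| = 129/257 = 502 mA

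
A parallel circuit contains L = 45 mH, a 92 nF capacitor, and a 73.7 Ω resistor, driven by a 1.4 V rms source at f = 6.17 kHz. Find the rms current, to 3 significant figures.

19.5 mA

ω = 2πf = 38770 rad/s
X_L = ωL = 1740 Ω
X_C = 1/(ωC) = 280 Ω
Parallel: admittances add. Y = 1/R + 1/(jωL) + jωC
Y = (0.0136 + j0.00299) S
|Y| = 0.0139 S → |Z| = 1/|Y| = 72.0 Ω, ∠Z = −∠Y = -12.4°
I = V/|Z| = 1.4/72.0 = 19.5 mA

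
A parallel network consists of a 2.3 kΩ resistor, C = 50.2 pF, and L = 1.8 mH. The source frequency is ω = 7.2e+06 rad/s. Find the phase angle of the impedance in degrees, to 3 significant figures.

-33.2°

X_L = ωL = 13000 Ω
X_C = 1/(ωC) = 2770 Ω
Parallel: admittances add. Y = 1/R + 1/(jωL) + jωC
Y = (0.000435 + j0.000284) S
|Y| = 0.000519 S → |Z| = 1/|Y| = 1930 Ω, ∠Z = −∠Y = -33.2°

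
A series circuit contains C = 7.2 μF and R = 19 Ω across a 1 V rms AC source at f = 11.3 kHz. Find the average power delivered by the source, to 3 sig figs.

ω = 2πf = 71000 rad/s
X_C = 1/(ωC) = 1.96 Ω
Z = 19.0 − j1.96 Ω
|Z| = √(19.0² + 1.96²) = 19.1 Ω
∠Z = arctan(-1.96/19.0) = -5.88°
I = V/|Z| = 52.4 mA
P = VI cos φ = 1 × 0.0524 × cos(-5.88°) = 52.1 mW

52.1 mW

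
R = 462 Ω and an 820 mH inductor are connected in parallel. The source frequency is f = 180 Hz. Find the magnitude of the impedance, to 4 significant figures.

ω = 2πf = 1131 rad/s
X_L = ωL = 927.4 Ω
Parallel: admittances add. Y = 1/R + 1/(jωL)
Y = (0.002165 − j0.001078) S
|Y| = 0.002418 S → |Z| = 1/|Y| = 413.5 Ω, ∠Z = −∠Y = 26.48°

413.5 Ω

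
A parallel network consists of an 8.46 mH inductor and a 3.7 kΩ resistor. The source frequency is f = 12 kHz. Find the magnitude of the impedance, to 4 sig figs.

ω = 2πf = 75400 rad/s
X_L = ωL = 637.9 Ω
Parallel: admittances add. Y = 1/R + 1/(jωL)
Y = (0.0002703 − j0.001568) S
|Y| = 0.001591 S → |Z| = 1/|Y| = 628.6 Ω, ∠Z = −∠Y = 80.22°

628.6 Ω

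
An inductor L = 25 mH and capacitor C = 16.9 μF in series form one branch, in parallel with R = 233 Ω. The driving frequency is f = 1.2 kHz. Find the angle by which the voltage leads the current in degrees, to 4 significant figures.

52.21°

ω = 2πf = 7540 rad/s
X_L = ωL = 188.5 Ω
X_C = 1/(ωC) = 7.848 Ω
Branch 1: Z₁ = R = 233.0 Ω
Branch 2 (series LC): Z₂ = j(X_L − X_C) = j180.6 Ω
Parallel: Z = Z₁Z₂/(Z₁+Z₂), |Z| = 142.8 Ω, ∠Z = 52.21°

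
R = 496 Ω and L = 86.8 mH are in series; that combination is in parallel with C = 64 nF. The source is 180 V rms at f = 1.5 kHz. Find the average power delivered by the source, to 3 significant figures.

17.6 W

ω = 2πf = 9425 rad/s
X_L = ωL = 818 Ω
X_C = 1/(ωC) = 1660 Ω
Branch 1 (R+jX_L): Z₁ = 496 + j818 Ω, |Z₁| = 957 Ω
Branch 2 (−jX_C): Z₂ = −j1660 Ω
Parallel: Z = Z₁Z₂/(Z₁+Z₂), |Z| = 1630 Ω, ∠Z = 28.2°
I = V/|Z| = 111 mA
P = VI cos φ = 180 × 0.111 × cos(28.2°) = 17.6 W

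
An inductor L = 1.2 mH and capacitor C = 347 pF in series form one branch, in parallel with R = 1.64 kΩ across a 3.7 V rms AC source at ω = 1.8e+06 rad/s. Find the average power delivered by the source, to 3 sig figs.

8.35 mW

X_L = ωL = 2160 Ω
X_C = 1/(ωC) = 1600 Ω
Branch 1: Z₁ = R = 1640 Ω
Branch 2 (series LC): Z₂ = j(X_L − X_C) = j559 Ω
Parallel: Z = Z₁Z₂/(Z₁+Z₂), |Z| = 529 Ω, ∠Z = 71.2°
I = V/|Z| = 6.99 mA
P = VI cos φ = 3.7 × 0.00699 × cos(71.2°) = 8.35 mW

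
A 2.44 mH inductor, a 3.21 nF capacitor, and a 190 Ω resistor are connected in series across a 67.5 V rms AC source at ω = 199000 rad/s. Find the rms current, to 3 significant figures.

X_L = ωL = 486 Ω
X_C = 1/(ωC) = 1570 Ω
Net reactance X = X_L − X_C = -1080 Ω
Z = 190 − j1080 Ω
|Z| = √(190² + 1080²) = 1100 Ω
I = V/|Z| = 67.5/1100 = 61.6 mA

61.6 mA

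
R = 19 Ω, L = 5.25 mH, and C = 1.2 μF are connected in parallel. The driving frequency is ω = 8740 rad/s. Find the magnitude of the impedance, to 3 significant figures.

18.6 Ω

X_L = ωL = 45.9 Ω
X_C = 1/(ωC) = 95.3 Ω
Parallel: admittances add. Y = 1/R + 1/(jωL) + jωC
Y = (0.0526 − j0.0113) S
|Y| = 0.0538 S → |Z| = 1/|Y| = 18.6 Ω, ∠Z = −∠Y = 12.1°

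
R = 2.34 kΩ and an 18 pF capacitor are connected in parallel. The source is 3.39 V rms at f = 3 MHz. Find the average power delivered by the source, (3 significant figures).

4.91 mW

ω = 2πf = 1.885e+07 rad/s
X_C = 1/(ωC) = 2950 Ω
Parallel: admittances add. Y = 1/R + jωC
Y = (0.000427 + j0.000339) S
|Y| = 0.000546 S → |Z| = 1/|Y| = 1830 Ω, ∠Z = −∠Y = -38.4°
I = V/|Z| = 1.85 mA
P = VI cos φ = 3.39 × 0.00185 × cos(-38.4°) = 4.91 mW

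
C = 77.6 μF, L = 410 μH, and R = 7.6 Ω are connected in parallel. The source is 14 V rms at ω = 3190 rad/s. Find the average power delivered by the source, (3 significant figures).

25.8 W

X_L = ωL = 1.31 Ω
X_C = 1/(ωC) = 4.04 Ω
Parallel: admittances add. Y = 1/R + 1/(jωL) + jωC
Y = (0.132 − j0.517) S
|Y| = 0.534 S → |Z| = 1/|Y| = 1.87 Ω, ∠Z = −∠Y = 75.7°
I = V/|Z| = 7.47 A
P = VI cos φ = 14 × 7.47 × cos(75.7°) = 25.8 W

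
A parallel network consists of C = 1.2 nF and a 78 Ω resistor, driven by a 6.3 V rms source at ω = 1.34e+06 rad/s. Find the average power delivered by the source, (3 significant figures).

X_C = 1/(ωC) = 622 Ω
Parallel: admittances add. Y = 1/R + jωC
Y = (0.0128 + j0.00161) S
|Y| = 0.0129 S → |Z| = 1/|Y| = 77.4 Ω, ∠Z = −∠Y = -7.15°
I = V/|Z| = 81.4 mA
P = VI cos φ = 6.3 × 0.0814 × cos(-7.15°) = 509 mW

509 mW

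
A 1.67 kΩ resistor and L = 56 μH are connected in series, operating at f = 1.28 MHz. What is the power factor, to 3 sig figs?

0.966

ω = 2πf = 8.042e+06 rad/s
X_L = ωL = 450 Ω
Z = 1670 + j450 Ω
|Z| = √(1670² + 450²) = 1730 Ω
∠Z = arctan(450/1670) = 15.1°
cos φ = cos(15.1°) = 0.966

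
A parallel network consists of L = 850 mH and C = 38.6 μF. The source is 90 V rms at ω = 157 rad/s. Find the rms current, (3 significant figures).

X_L = ωL = 133 Ω
X_C = 1/(ωC) = 165 Ω
Parallel: admittances add. Y = 1/(jωL) + jωC
Y = (0 − j0.00143) S
|Y| = 0.00143 S → |Z| = 1/|Y| = 698 Ω, ∠Z = −∠Y = 90.0°
I = V/|Z| = 90/698 = 129 mA

129 mA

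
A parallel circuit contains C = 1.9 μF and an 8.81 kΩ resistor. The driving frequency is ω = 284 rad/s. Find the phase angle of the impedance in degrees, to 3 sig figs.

-78.1°

X_C = 1/(ωC) = 1850 Ω
Parallel: admittances add. Y = 1/R + jωC
Y = (0.000114 + j0.000540) S
|Y| = 0.000551 S → |Z| = 1/|Y| = 1810 Ω, ∠Z = −∠Y = -78.1°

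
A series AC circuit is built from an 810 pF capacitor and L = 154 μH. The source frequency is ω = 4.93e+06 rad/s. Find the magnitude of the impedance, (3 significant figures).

X_L = ωL = 759 Ω
X_C = 1/(ωC) = 250 Ω
Net reactance X = X_L − X_C = 509 Ω
Z = j509 Ω
|Z| = √(0² + 509²) = 509 Ω

509 Ω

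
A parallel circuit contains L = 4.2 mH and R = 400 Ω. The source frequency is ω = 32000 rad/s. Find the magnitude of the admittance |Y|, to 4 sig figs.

X_L = ωL = 134.4 Ω
Parallel: admittances add. Y = 1/R + 1/(jωL)
Y = (0.002500 − j0.007440) S
|Y| = 0.007849 S → |Z| = 1/|Y| = 127.4 Ω, ∠Z = −∠Y = 71.43°

7.849 mS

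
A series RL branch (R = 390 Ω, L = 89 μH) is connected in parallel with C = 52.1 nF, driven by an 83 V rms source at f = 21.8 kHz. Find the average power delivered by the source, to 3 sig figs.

ω = 2πf = 137000 rad/s
X_L = ωL = 12.2 Ω
X_C = 1/(ωC) = 140 Ω
Branch 1 (R+jX_L): Z₁ = 390 + j12.2 Ω, |Z₁| = 390 Ω
Branch 2 (−jX_C): Z₂ = −j140 Ω
Parallel: Z = Z₁Z₂/(Z₁+Z₂), |Z| = 133 Ω, ∠Z = -70.0°
I = V/|Z| = 623 mA
P = VI cos φ = 83 × 0.623 × cos(-70.0°) = 17.6 W

17.6 W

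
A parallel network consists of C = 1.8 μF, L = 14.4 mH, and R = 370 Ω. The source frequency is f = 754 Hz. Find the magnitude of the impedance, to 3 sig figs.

149 Ω

ω = 2πf = 4738 rad/s
X_L = ωL = 68.2 Ω
X_C = 1/(ωC) = 117 Ω
Parallel: admittances add. Y = 1/R + 1/(jωL) + jωC
Y = (0.00270 − j0.00613) S
|Y| = 0.00670 S → |Z| = 1/|Y| = 149 Ω, ∠Z = −∠Y = 66.2°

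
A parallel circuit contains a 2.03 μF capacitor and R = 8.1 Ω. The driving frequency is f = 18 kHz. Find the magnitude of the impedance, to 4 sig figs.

ω = 2πf = 113100 rad/s
X_C = 1/(ωC) = 4.356 Ω
Parallel: admittances add. Y = 1/R + jωC
Y = (0.1235 + j0.2296) S
|Y| = 0.2607 S → |Z| = 1/|Y| = 3.836 Ω, ∠Z = −∠Y = -61.73°

3.836 Ω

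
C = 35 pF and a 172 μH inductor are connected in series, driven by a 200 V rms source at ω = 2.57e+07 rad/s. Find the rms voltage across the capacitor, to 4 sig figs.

X_L = ωL = 4420 Ω
X_C = 1/(ωC) = 1112 Ω
Net reactance X = X_L − X_C = 3309 Ω
Z = j3309 Ω
|Z| = √(0² + 3309²) = 3309 Ω
I = V/|Z| = 60.45 mA
V_C = I·|Z_C| = 0.06045 × 1112 = 67.20 V

67.20 V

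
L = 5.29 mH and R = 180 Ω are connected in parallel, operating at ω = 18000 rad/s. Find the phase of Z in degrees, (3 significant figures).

X_L = ωL = 95.2 Ω
Parallel: admittances add. Y = 1/R + 1/(jωL)
Y = (0.00556 − j0.0105) S
|Y| = 0.0119 S → |Z| = 1/|Y| = 84.2 Ω, ∠Z = −∠Y = 62.1°

62.1°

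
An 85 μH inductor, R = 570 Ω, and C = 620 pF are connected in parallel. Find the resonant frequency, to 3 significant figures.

693 kHz

ω₀ = 1/√(LC) = 1/√(8.5e-05 × 6.2e-10) = 4.356e+06 rad/s
f₀ = ω₀/(2π) = 693 kHz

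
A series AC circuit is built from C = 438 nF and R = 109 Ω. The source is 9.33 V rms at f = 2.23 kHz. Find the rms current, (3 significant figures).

47.6 mA

ω = 2πf = 14010 rad/s
X_C = 1/(ωC) = 163 Ω
Z = 109 − j163 Ω
|Z| = √(109² + 163²) = 196 Ω
I = V/|Z| = 9.33/196 = 47.6 mA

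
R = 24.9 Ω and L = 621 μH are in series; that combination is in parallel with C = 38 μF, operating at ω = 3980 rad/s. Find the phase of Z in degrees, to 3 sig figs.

X_L = ωL = 2.47 Ω
X_C = 1/(ωC) = 6.61 Ω
Branch 1 (R+jX_L): Z₁ = 24.9 + j2.47 Ω, |Z₁| = 25.0 Ω
Branch 2 (−jX_C): Z₂ = −j6.61 Ω
Parallel: Z = Z₁Z₂/(Z₁+Z₂), |Z| = 6.55 Ω, ∠Z = -74.9°

-74.9°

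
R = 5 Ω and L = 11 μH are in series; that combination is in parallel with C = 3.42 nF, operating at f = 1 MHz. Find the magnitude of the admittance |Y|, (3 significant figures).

7.17 mS

ω = 2πf = 6.283e+06 rad/s
X_L = ωL = 69.1 Ω
X_C = 1/(ωC) = 46.5 Ω
Branch 1 (R+jX_L): Z₁ = 5.00 + j69.1 Ω, |Z₁| = 69.3 Ω
Branch 2 (−jX_C): Z₂ = −j46.5 Ω
Parallel: Z = Z₁Z₂/(Z₁+Z₂), |Z| = 139 Ω, ∠Z = -81.7°
|Y| = 1/|Z| = 7.17 mS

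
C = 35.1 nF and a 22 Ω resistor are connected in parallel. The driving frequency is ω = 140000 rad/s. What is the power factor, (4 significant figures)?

0.9942

X_C = 1/(ωC) = 203.5 Ω
Parallel: admittances add. Y = 1/R + jωC
Y = (0.04545 + j0.004914) S
|Y| = 0.04572 S → |Z| = 1/|Y| = 21.87 Ω, ∠Z = −∠Y = -6.170°
cos φ = cos(-6.170°) = 0.9942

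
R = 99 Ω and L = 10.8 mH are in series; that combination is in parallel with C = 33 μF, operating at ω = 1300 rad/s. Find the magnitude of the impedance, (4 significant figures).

23.44 Ω

X_L = ωL = 14.04 Ω
X_C = 1/(ωC) = 23.31 Ω
Branch 1 (R+jX_L): Z₁ = 99.00 + j14.04 Ω, |Z₁| = 99.99 Ω
Branch 2 (−jX_C): Z₂ = −j23.31 Ω
Parallel: Z = Z₁Z₂/(Z₁+Z₂), |Z| = 23.44 Ω, ∠Z = -76.58°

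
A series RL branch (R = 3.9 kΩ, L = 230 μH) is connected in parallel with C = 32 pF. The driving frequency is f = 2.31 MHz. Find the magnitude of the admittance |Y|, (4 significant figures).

ω = 2πf = 1.451e+07 rad/s
X_L = ωL = 3338 Ω
X_C = 1/(ωC) = 2153 Ω
Branch 1 (R+jX_L): Z₁ = 3900 + j3338 Ω, |Z₁| = 5134 Ω
Branch 2 (−jX_C): Z₂ = −j2153 Ω
Parallel: Z = Z₁Z₂/(Z₁+Z₂), |Z| = 2712 Ω, ∠Z = -66.34°
|Y| = 1/|Z| = 368.8 μS

368.8 μS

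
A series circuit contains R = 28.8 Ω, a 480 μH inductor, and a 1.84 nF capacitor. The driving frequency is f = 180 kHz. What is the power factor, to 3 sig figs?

ω = 2πf = 1.131e+06 rad/s
X_L = ωL = 543 Ω
X_C = 1/(ωC) = 481 Ω
Net reactance X = X_L − X_C = 62.3 Ω
Z = 28.8 + j62.3 Ω
|Z| = √(28.8² + 62.3²) = 68.7 Ω
∠Z = arctan(62.3/28.8) = 65.2°
cos φ = cos(65.2°) = 0.419

0.419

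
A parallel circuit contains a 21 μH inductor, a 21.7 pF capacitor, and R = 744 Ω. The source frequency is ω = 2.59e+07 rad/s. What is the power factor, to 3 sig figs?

X_L = ωL = 544 Ω
X_C = 1/(ωC) = 1780 Ω
Parallel: admittances add. Y = 1/R + 1/(jωL) + jωC
Y = (0.00134 − j0.00128) S
|Y| = 0.00185 S → |Z| = 1/|Y| = 539 Ω, ∠Z = −∠Y = 43.5°
cos φ = cos(43.5°) = 0.725

0.725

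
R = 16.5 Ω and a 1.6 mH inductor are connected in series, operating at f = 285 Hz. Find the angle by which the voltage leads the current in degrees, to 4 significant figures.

9.851°

ω = 2πf = 1791 rad/s
X_L = ωL = 2.865 Ω
Z = 16.50 + j2.865 Ω
|Z| = √(16.50² + 2.865²) = 16.75 Ω
∠Z = arctan(2.865/16.50) = 9.851°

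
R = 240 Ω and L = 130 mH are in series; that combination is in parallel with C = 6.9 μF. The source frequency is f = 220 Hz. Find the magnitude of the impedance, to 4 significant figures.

125.0 Ω

ω = 2πf = 1382 rad/s
X_L = ωL = 179.7 Ω
X_C = 1/(ωC) = 104.8 Ω
Branch 1 (R+jX_L): Z₁ = 240.0 + j179.7 Ω, |Z₁| = 299.8 Ω
Branch 2 (−jX_C): Z₂ = −j104.8 Ω
Parallel: Z = Z₁Z₂/(Z₁+Z₂), |Z| = 125.0 Ω, ∠Z = -70.50°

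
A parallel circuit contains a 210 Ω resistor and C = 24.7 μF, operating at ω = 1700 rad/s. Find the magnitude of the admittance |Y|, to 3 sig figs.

X_C = 1/(ωC) = 23.8 Ω
Parallel: admittances add. Y = 1/R + jωC
Y = (0.00476 + j0.0420) S
|Y| = 0.0423 S → |Z| = 1/|Y| = 23.7 Ω, ∠Z = −∠Y = -83.5°

42.3 mS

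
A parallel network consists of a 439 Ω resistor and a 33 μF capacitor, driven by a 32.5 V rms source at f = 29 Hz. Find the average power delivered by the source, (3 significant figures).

2.41 W

ω = 2πf = 182.2 rad/s
X_C = 1/(ωC) = 166 Ω
Parallel: admittances add. Y = 1/R + jωC
Y = (0.00228 + j0.00601) S
|Y| = 0.00643 S → |Z| = 1/|Y| = 156 Ω, ∠Z = −∠Y = -69.3°
I = V/|Z| = 209 mA
P = VI cos φ = 32.5 × 0.209 × cos(-69.3°) = 2.41 W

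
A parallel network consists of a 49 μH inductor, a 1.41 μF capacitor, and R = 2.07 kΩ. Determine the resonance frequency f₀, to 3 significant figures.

ω₀ = 1/√(LC) = 1/√(4.9e-05 × 1.41e-06) = 120300 rad/s
f₀ = ω₀/(2π) = 19.1 kHz

19.1 kHz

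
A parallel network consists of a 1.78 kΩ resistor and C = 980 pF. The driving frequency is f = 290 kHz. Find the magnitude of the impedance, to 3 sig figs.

ω = 2πf = 1.822e+06 rad/s
X_C = 1/(ωC) = 560 Ω
Parallel: admittances add. Y = 1/R + jωC
Y = (0.000562 + j0.00179) S
|Y| = 0.00187 S → |Z| = 1/|Y| = 534 Ω, ∠Z = −∠Y = -72.5°

534 Ω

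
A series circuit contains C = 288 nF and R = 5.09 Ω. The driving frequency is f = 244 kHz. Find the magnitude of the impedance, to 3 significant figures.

5.57 Ω

ω = 2πf = 1.533e+06 rad/s
X_C = 1/(ωC) = 2.26 Ω
Z = 5.09 − j2.26 Ω
|Z| = √(5.09² + 2.26²) = 5.57 Ω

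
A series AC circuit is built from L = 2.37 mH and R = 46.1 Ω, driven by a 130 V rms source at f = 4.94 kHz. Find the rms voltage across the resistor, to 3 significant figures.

ω = 2πf = 31040 rad/s
X_L = ωL = 73.6 Ω
Z = 46.1 + j73.6 Ω
|Z| = √(46.1² + 73.6²) = 86.8 Ω
I = V/|Z| = 1.50 A
V_R = I·|Z_R| = 1.50 × 46.1 = 69.0 V

69.0 V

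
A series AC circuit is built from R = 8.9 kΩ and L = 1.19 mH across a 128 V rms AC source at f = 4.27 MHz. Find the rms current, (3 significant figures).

ω = 2πf = 2.683e+07 rad/s
X_L = ωL = 31900 Ω
Z = 8900 + j31900 Ω
|Z| = √(8900² + 31900²) = 33100 Ω
I = V/|Z| = 128/33100 = 3.86 mA

3.86 mA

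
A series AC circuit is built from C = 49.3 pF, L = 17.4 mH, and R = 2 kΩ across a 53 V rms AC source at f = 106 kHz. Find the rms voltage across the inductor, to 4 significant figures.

32.37 V

ω = 2πf = 666000 rad/s
X_L = ωL = 11590 Ω
X_C = 1/(ωC) = 30460 Ω
Net reactance X = X_L − X_C = -18870 Ω
Z = 2000 − j18870 Ω
|Z| = √(2000² + 18870²) = 18970 Ω
I = V/|Z| = 2.793 mA
V_L = I·|Z_L| = 0.002793 × 11590 = 32.37 V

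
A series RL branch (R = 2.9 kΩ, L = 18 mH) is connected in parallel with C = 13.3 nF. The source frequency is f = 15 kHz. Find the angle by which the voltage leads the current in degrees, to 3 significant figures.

ω = 2πf = 94250 rad/s
X_L = ωL = 1700 Ω
X_C = 1/(ωC) = 798 Ω
Branch 1 (R+jX_L): Z₁ = 2900 + j1700 Ω, |Z₁| = 3360 Ω
Branch 2 (−jX_C): Z₂ = −j798 Ω
Parallel: Z = Z₁Z₂/(Z₁+Z₂), |Z| = 883 Ω, ∠Z = -76.9°

-76.9°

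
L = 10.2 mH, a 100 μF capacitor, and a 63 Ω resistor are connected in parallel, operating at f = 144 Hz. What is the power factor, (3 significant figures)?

0.664

ω = 2πf = 904.8 rad/s
X_L = ωL = 9.23 Ω
X_C = 1/(ωC) = 11.1 Ω
Parallel: admittances add. Y = 1/R + 1/(jωL) + jωC
Y = (0.0159 − j0.0179) S
|Y| = 0.0239 S → |Z| = 1/|Y| = 41.8 Ω, ∠Z = −∠Y = 48.4°
cos φ = cos(48.4°) = 0.664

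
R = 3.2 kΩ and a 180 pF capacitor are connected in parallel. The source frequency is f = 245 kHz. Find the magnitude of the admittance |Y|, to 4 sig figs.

417.7 μS

ω = 2πf = 1.539e+06 rad/s
X_C = 1/(ωC) = 3609 Ω
Parallel: admittances add. Y = 1/R + jωC
Y = (0.0003125 + j0.0002771) S
|Y| = 0.0004177 S → |Z| = 1/|Y| = 2394 Ω, ∠Z = −∠Y = -41.56°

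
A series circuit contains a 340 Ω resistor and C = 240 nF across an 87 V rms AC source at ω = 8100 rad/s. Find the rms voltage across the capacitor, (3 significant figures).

72.6 V

X_C = 1/(ωC) = 514 Ω
Z = 340 − j514 Ω
|Z| = √(340² + 514²) = 617 Ω
I = V/|Z| = 141 mA
V_C = I·|Z_C| = 0.141 × 514 = 72.6 V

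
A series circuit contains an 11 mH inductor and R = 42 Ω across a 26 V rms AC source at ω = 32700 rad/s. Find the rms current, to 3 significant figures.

71.8 mA

X_L = ωL = 360 Ω
Z = 42.0 + j360 Ω
|Z| = √(42.0² + 360²) = 362 Ω
I = V/|Z| = 26/362 = 71.8 mA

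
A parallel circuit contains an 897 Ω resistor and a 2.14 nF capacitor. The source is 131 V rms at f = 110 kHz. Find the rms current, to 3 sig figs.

ω = 2πf = 691200 rad/s
X_C = 1/(ωC) = 676 Ω
Parallel: admittances add. Y = 1/R + jωC
Y = (0.00111 + j0.00148) S
|Y| = 0.00185 S → |Z| = 1/|Y| = 540 Ω, ∠Z = −∠Y = -53.0°
I = V/|Z| = 131/540 = 243 mA

243 mA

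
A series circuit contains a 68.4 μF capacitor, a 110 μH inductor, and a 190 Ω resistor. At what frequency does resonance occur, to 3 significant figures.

ω₀ = 1/√(LC) = 1/√(0.00011 × 6.84e-05) = 11530 rad/s
f₀ = ω₀/(2π) = 1.83 kHz

1.83 kHz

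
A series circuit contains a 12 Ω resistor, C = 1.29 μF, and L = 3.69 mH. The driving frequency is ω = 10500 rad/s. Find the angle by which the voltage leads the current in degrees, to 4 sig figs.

X_L = ωL = 38.75 Ω
X_C = 1/(ωC) = 73.83 Ω
Net reactance X = X_L − X_C = -35.08 Ω
Z = 12.00 − j35.08 Ω
|Z| = √(12.00² + 35.08²) = 37.08 Ω
∠Z = arctan(-35.08/12.00) = -71.12°

-71.12°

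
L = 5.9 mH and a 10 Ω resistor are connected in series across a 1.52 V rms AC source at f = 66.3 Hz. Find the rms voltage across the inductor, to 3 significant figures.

0.363 V

ω = 2πf = 416.6 rad/s
X_L = ωL = 2.46 Ω
Z = 10.0 + j2.46 Ω
|Z| = √(10.0² + 2.46²) = 10.3 Ω
I = V/|Z| = 148 mA
V_L = I·|Z_L| = 0.148 × 2.46 = 0.363 V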